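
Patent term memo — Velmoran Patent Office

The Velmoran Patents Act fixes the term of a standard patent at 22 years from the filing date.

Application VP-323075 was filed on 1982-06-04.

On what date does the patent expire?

June 4, 2004

Filing date + 22 years → 4 June 2004.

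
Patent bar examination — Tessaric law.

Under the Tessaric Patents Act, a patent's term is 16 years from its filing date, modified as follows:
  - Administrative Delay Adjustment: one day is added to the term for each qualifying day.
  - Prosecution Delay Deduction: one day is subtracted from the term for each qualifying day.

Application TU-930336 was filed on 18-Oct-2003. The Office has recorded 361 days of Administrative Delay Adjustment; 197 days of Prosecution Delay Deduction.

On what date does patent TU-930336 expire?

Base term: filing date + 16 years → 18 October 2019.
Administrative Delay Adjustment: +361 days → 13 October 2020.
Prosecution Delay Deduction: −197 days → 30 March 2020.

2020-03-30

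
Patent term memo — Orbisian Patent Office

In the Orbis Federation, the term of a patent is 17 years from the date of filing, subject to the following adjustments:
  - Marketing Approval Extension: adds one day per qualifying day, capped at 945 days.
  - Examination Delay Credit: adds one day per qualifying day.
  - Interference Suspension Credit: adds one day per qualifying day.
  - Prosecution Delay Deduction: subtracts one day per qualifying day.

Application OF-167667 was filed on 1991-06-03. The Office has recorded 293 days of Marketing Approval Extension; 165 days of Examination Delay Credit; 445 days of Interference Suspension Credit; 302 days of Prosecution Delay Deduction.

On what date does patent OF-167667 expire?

Base term: filing date + 17 years → 3 June 2008.
Marketing Approval Extension: 293 days (within the 945-day cap) → +293 days → 23 March 2009.
Examination Delay Credit: +165 days → 4 September 2009.
Interference Suspension Credit: +445 days → 23 November 2010.
Prosecution Delay Deduction: −302 days → 25 January 2010.

January 25, 2010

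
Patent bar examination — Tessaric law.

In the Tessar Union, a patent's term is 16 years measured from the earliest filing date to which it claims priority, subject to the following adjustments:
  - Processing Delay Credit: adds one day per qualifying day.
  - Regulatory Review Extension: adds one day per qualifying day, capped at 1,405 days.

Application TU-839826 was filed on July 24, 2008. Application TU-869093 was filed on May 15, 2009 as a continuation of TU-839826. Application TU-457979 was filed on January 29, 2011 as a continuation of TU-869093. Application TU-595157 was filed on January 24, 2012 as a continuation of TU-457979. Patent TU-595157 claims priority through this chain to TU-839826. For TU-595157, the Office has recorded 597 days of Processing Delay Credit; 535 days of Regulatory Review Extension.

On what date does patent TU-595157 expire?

August 30, 2027

Earliest priority filing: 24 July 2008.
Base term: 24 July 2008 + 16 years → 24 July 2024.
Processing Delay Credit: +597 days → 13 March 2026.
Regulatory Review Extension: 535 days (within the 1405-day cap) → +535 days → 30 August 2027.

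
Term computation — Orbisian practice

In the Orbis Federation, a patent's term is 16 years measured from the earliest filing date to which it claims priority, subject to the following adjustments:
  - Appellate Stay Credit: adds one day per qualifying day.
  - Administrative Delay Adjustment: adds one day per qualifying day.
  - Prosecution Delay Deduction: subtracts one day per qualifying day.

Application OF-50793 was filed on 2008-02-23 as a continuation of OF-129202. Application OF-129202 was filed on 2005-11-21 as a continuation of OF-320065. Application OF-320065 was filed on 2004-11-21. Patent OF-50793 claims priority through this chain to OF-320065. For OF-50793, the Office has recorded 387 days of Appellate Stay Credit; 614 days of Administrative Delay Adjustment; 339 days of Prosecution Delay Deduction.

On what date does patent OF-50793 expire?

Earliest priority filing: 21 November 2004.
Base term: 21 November 2004 + 16 years → 21 November 2020.
Appellate Stay Credit: +387 days → 13 December 2021.
Administrative Delay Adjustment: +614 days → 19 August 2023.
Prosecution Delay Deduction: −339 days → 14 September 2022.

September 14, 2022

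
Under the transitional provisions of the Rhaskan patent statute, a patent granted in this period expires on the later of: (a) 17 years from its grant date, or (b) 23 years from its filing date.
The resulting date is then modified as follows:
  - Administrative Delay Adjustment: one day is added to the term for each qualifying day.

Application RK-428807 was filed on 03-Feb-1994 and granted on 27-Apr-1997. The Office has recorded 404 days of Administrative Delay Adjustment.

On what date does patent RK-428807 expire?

March 14, 2018

(a) grant + 17 years → 27 April 2014.
(b) filing + 23 years → 3 February 2017.
Later of the two: 3 February 2017.
Administrative Delay Adjustment: +404 days → 14 March 2018.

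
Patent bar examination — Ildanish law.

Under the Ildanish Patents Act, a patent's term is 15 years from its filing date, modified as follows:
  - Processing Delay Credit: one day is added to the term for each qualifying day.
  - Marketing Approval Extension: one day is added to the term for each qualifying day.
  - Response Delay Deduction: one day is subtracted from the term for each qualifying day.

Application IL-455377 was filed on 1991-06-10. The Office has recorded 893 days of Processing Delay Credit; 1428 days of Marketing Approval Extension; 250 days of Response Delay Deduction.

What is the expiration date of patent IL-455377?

2012-02-10

Base term: filing date + 15 years → 10 June 2006.
Processing Delay Credit: +893 days → 19 November 2008.
Marketing Approval Extension: +1428 days → 17 October 2012.
Response Delay Deduction: −250 days → 10 February 2012.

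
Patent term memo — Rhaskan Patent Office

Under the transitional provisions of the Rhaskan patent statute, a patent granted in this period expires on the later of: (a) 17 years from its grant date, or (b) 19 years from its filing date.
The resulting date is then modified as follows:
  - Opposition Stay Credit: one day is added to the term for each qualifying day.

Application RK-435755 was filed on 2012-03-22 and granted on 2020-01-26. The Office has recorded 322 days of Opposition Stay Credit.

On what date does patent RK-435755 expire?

December 14, 2037

(a) grant + 17 years → 26 January 2037.
(b) filing + 19 years → 22 March 2031.
Later of the two: 26 January 2037.
Opposition Stay Credit: +322 days → 14 December 2037.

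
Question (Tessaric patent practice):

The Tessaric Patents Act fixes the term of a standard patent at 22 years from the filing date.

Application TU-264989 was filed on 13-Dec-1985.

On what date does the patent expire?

2007-12-13

Filing date + 22 years → 13 December 2007.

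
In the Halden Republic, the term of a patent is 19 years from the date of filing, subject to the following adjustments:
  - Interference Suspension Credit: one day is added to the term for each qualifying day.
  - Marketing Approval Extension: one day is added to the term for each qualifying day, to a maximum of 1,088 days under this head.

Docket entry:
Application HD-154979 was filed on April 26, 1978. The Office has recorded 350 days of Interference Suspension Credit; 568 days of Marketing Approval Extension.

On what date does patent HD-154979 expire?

October 31, 1999

Base term: filing date + 19 years → 26 April 1997.
Interference Suspension Credit: +350 days → 11 April 1998.
Marketing Approval Extension: 568 days (within the 1088-day cap) → +568 days → 31 October 1999.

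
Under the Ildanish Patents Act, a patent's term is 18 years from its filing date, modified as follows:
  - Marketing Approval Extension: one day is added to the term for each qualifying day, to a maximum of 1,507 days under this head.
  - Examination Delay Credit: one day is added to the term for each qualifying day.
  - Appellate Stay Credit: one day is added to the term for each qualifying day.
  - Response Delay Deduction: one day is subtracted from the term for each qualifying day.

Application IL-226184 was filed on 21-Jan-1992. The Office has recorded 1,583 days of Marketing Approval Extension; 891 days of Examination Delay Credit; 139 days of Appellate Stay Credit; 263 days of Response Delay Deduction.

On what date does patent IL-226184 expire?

April 13, 2016

Base term: filing date + 18 years → 21 January 2010.
Marketing Approval Extension: 1583 days claimed exceeds the 1507-day cap, so +1507 days → 8 March 2014.
Examination Delay Credit: +891 days → 15 August 2016.
Appellate Stay Credit: +139 days → 1 January 2017.
Response Delay Deduction: −263 days → 13 April 2016.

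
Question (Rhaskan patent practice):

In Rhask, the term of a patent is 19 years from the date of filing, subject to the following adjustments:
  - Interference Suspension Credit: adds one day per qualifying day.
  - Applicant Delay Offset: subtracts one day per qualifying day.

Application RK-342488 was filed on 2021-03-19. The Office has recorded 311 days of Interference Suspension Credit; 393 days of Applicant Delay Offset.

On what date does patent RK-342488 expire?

December 28, 2039

Base term: filing date + 19 years → 19 March 2040.
Interference Suspension Credit: +311 days → 24 January 2041.
Applicant Delay Offset: −393 days → 28 December 2039.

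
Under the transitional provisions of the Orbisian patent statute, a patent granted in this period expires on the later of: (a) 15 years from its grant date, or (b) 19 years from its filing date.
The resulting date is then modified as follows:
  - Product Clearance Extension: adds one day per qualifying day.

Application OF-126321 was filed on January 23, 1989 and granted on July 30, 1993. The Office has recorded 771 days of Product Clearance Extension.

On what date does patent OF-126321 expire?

2010-09-09

(a) grant + 15 years → 30 July 2008.
(b) filing + 19 years → 23 January 2008.
Later of the two: 30 July 2008.
Product Clearance Extension: +771 days → 9 September 2010.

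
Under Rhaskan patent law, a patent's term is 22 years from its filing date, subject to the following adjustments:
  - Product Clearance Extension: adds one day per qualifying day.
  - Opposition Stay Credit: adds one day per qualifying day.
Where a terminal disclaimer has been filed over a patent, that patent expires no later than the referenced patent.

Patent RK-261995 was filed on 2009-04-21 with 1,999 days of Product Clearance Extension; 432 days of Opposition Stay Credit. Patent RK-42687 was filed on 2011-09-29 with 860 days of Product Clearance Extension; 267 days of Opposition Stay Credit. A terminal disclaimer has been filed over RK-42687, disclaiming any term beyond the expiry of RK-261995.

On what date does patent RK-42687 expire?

Natural term of RK-42687:
  Base: filing + 22 years → 29 September 2033.
  Product Clearance Extension: +860 days → 6 February 2036.
  Opposition Stay Credit: +267 days → 30 October 2036.
Expiry of referenced patent RK-261995:
  Base: filing + 22 years → 21 April 2031.
  Product Clearance Extension: +1999 days → 10 October 2036.
  Opposition Stay Credit: +432 days → 16 December 2037.
Terminal disclaimer: RK-42687 expires on the earlier of 30 October 2036 and 16 December 2037.

October 30, 2036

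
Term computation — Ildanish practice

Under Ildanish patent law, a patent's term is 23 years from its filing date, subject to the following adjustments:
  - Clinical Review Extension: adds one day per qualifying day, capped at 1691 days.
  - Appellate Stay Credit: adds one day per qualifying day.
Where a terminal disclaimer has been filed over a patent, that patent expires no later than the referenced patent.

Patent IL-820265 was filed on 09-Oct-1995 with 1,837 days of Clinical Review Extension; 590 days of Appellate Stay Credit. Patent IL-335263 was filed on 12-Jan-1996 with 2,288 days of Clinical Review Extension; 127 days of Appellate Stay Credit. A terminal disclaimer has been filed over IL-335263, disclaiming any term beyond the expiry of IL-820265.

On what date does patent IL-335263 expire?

2024-01-04

Natural term of IL-335263:
  Base: filing + 23 years → 12 January 2019.
  Clinical Review Extension: 2288 days claimed exceeds the 1691-day cap, so +1691 days → 30 August 2023.
  Appellate Stay Credit: +127 days → 4 January 2024.
Expiry of referenced patent IL-820265:
  Base: filing + 23 years → 9 October 2018.
  Clinical Review Extension: 1837 days claimed exceeds the 1691-day cap, so +1691 days → 27 May 2023.
  Appellate Stay Credit: +590 days → 6 January 2025.
Terminal disclaimer: IL-335263 expires on the earlier of 4 January 2024 and 6 January 2025.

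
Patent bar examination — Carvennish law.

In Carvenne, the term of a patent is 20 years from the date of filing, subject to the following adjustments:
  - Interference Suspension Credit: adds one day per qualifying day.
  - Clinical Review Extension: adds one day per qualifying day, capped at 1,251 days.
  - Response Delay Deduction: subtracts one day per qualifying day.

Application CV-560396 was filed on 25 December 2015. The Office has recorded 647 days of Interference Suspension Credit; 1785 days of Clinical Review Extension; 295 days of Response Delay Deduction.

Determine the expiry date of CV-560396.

Base term: filing date + 20 years → 25 December 2035.
Interference Suspension Credit: +647 days → 2 October 2037.
Clinical Review Extension: 1785 days claimed exceeds the 1251-day cap, so +1251 days → 6 March 2041.
Response Delay Deduction: −295 days → 15 May 2040.

2040-05-15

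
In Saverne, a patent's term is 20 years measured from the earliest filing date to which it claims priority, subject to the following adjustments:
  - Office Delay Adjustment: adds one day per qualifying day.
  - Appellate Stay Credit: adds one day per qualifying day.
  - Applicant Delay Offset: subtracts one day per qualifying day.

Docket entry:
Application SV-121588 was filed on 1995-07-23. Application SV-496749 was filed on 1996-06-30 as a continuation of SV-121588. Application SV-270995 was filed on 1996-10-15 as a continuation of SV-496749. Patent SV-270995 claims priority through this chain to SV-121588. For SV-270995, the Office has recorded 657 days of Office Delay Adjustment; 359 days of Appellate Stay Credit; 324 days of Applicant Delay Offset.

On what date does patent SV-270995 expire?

Earliest priority filing: 23 July 1995.
Base term: 23 July 1995 + 20 years → 23 July 2015.
Office Delay Adjustment: +657 days → 10 May 2017.
Appellate Stay Credit: +359 days → 4 May 2018.
Applicant Delay Offset: −324 days → 14 June 2017.

June 14, 2017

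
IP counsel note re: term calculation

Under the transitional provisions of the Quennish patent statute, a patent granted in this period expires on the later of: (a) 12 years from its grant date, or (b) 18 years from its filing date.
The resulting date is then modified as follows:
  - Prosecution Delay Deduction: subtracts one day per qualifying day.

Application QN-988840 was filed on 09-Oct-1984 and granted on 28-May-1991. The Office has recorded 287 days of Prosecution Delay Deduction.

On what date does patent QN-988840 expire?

(a) grant + 12 years → 28 May 2003.
(b) filing + 18 years → 9 October 2002.
Later of the two: 28 May 2003.
Prosecution Delay Deduction: −287 days → 14 August 2002.

August 14, 2002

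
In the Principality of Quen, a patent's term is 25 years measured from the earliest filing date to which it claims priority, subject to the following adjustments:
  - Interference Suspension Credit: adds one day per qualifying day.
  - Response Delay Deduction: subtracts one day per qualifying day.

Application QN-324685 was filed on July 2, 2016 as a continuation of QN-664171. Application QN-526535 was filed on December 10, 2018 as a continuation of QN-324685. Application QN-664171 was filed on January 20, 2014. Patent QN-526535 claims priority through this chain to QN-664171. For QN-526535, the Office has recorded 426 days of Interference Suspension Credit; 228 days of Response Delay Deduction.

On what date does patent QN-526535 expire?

Earliest priority filing: 20 January 2014.
Base term: 20 January 2014 + 25 years → 20 January 2039.
Interference Suspension Credit: +426 days → 21 March 2040.
Response Delay Deduction: −228 days → 6 August 2039.

August 6, 2039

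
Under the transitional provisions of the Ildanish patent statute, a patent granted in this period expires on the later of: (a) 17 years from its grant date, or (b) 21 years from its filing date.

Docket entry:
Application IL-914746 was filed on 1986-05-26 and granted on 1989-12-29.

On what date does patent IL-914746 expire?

May 26, 2007

(a) grant + 17 years → 29 December 2006.
(b) filing + 21 years → 26 May 2007.
Later of the two: 26 May 2007.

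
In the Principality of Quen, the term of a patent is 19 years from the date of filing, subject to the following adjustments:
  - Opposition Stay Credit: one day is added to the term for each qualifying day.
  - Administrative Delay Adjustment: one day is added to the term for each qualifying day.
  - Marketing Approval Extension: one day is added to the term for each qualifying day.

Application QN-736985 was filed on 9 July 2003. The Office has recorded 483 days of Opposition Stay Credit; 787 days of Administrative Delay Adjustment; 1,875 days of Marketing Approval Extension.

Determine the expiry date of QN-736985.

2031-02-17

Base term: filing date + 19 years → 9 July 2022.
Opposition Stay Credit: +483 days → 4 November 2023.
Administrative Delay Adjustment: +787 days → 30 December 2025.
Marketing Approval Extension: +1875 days → 17 February 2031.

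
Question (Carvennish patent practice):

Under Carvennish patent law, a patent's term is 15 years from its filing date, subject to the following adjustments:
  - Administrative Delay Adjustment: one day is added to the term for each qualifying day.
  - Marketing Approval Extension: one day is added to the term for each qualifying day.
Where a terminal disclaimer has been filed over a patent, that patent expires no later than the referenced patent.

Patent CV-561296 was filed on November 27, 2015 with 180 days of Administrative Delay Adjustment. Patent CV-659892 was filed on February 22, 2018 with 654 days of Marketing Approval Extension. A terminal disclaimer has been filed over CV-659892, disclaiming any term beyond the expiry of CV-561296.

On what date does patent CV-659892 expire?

Natural term of CV-659892:
  Base: filing + 15 years → 22 February 2033.
  Marketing Approval Extension: +654 days → 8 December 2034.
Expiry of referenced patent CV-561296:
  Base: filing + 15 years → 27 November 2030.
  Administrative Delay Adjustment: +180 days → 26 May 2031.
Terminal disclaimer: CV-659892 expires on the earlier of 8 December 2034 and 26 May 2031.

May 26, 2031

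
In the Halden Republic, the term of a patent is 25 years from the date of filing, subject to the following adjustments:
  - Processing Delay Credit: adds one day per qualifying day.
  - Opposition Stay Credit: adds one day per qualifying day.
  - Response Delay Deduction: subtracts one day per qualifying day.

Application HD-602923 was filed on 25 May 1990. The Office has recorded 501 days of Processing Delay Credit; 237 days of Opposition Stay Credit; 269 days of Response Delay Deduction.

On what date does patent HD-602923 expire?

Base term: filing date + 25 years → 25 May 2015.
Processing Delay Credit: +501 days → 7 October 2016.
Opposition Stay Credit: +237 days → 1 June 2017.
Response Delay Deduction: −269 days → 5 September 2016.

September 5, 2016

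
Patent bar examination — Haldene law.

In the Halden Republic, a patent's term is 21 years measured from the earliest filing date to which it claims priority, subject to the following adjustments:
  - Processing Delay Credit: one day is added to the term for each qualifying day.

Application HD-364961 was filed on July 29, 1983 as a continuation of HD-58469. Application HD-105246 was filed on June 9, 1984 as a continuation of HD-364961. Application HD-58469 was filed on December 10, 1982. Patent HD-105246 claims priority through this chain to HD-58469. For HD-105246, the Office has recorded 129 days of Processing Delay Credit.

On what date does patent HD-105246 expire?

April 17, 2004

Earliest priority filing: 10 December 1982.
Base term: 10 December 1982 + 21 years → 10 December 2003.
Processing Delay Credit: +129 days → 17 April 2004.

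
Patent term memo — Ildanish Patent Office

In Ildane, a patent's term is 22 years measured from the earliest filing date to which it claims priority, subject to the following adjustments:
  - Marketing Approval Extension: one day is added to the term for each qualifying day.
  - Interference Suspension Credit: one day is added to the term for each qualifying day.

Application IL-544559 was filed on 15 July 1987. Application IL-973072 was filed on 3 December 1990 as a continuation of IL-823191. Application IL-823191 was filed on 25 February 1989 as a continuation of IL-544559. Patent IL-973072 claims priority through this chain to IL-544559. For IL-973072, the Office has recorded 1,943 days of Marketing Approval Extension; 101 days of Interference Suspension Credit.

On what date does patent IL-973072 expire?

2015-02-18

Earliest priority filing: 15 July 1987.
Base term: 15 July 1987 + 22 years → 15 July 2009.
Marketing Approval Extension: +1943 days → 9 November 2014.
Interference Suspension Credit: +101 days → 18 February 2015.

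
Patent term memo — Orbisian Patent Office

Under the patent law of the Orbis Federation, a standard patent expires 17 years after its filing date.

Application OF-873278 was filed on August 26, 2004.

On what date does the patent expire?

Filing date + 17 years → 26 August 2021.

2021-08-26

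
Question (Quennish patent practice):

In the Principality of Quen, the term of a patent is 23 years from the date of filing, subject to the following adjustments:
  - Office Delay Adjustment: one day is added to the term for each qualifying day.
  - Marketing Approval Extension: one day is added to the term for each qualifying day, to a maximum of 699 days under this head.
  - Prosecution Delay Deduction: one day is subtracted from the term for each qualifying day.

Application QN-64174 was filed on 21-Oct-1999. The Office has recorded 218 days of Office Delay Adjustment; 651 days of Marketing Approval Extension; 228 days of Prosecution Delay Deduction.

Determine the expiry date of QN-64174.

Base term: filing date + 23 years → 21 October 2022.
Office Delay Adjustment: +218 days → 27 May 2023.
Marketing Approval Extension: 651 days (within the 699-day cap) → +651 days → 8 March 2025.
Prosecution Delay Deduction: −228 days → 23 July 2024.

July 23, 2024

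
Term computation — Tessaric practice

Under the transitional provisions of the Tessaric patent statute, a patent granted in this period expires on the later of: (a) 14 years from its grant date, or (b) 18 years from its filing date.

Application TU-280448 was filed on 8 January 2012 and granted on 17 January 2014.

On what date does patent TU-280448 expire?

(a) grant + 14 years → 17 January 2028.
(b) filing + 18 years → 8 January 2030.
Later of the two: 8 January 2030.

2030-01-08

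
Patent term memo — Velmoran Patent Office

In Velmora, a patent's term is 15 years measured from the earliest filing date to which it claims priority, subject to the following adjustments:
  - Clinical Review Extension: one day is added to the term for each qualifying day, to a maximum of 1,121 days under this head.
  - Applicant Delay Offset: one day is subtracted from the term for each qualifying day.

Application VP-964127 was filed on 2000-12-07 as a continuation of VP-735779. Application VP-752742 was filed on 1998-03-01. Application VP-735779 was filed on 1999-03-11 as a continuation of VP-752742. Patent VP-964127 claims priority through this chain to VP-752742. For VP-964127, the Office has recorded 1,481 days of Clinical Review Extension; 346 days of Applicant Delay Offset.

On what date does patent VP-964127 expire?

Earliest priority filing: 1 March 1998.
Base term: 1 March 1998 + 15 years → 1 March 2013.
Clinical Review Extension: 1481 days claimed exceeds the 1121-day cap, so +1121 days → 26 March 2016.
Applicant Delay Offset: −346 days → 15 April 2015.

April 15, 2015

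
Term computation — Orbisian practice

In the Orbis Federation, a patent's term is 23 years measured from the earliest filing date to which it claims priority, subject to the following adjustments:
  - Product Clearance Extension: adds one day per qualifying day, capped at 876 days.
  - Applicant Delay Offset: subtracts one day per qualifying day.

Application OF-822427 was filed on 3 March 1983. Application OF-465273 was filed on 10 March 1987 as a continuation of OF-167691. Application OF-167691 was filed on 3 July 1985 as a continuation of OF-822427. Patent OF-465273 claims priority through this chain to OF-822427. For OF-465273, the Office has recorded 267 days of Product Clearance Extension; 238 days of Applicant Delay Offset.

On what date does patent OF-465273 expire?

Earliest priority filing: 3 March 1983.
Base term: 3 March 1983 + 23 years → 3 March 2006.
Product Clearance Extension: 267 days (within the 876-day cap) → +267 days → 25 November 2006.
Applicant Delay Offset: −238 days → 1 April 2006.

2006-04-01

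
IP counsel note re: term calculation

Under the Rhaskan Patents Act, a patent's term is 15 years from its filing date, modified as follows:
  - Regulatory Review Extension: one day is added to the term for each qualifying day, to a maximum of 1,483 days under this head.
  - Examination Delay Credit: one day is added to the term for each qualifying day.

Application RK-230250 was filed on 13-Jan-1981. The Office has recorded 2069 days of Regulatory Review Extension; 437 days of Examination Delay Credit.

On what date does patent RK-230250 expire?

Base term: filing date + 15 years → 13 January 1996.
Regulatory Review Extension: 2069 days claimed exceeds the 1483-day cap, so +1483 days → 4 February 2000.
Examination Delay Credit: +437 days → 16 April 2001.

2001-04-16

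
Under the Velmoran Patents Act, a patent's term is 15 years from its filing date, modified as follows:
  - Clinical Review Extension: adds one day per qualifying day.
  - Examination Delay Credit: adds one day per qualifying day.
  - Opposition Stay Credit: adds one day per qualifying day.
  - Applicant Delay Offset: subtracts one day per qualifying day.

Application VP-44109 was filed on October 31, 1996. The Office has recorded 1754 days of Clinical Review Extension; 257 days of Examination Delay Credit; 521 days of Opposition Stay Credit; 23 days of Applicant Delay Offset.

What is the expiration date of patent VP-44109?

Base term: filing date + 15 years → 31 October 2011.
Clinical Review Extension: +1754 days → 19 August 2016.
Examination Delay Credit: +257 days → 3 May 2017.
Opposition Stay Credit: +521 days → 6 October 2018.
Applicant Delay Offset: −23 days → 13 September 2018.

September 13, 2018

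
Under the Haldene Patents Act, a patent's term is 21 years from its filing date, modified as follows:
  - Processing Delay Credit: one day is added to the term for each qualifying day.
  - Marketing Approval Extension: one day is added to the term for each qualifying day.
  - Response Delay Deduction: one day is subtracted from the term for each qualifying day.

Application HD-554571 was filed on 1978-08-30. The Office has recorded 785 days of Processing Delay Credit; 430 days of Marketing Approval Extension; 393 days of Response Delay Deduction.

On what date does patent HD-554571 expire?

Base term: filing date + 21 years → 30 August 1999.
Processing Delay Credit: +785 days → 23 October 2001.
Marketing Approval Extension: +430 days → 27 December 2002.
Response Delay Deduction: −393 days → 29 November 2001.

2001-11-29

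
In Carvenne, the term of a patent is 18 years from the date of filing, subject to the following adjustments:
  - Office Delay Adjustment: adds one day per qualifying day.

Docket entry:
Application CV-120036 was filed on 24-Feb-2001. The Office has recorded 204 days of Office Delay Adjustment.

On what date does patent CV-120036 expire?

2019-09-16

Base term: filing date + 18 years → 24 February 2019.
Office Delay Adjustment: +204 days → 16 September 2019.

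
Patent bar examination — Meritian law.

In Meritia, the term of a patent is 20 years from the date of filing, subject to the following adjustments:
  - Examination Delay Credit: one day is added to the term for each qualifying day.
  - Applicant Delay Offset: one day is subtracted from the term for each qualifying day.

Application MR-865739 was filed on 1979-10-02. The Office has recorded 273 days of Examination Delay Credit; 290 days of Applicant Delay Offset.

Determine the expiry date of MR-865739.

Base term: filing date + 20 years → 2 October 1999.
Examination Delay Credit: +273 days → 1 July 2000.
Applicant Delay Offset: −290 days → 15 September 1999.

1999-09-15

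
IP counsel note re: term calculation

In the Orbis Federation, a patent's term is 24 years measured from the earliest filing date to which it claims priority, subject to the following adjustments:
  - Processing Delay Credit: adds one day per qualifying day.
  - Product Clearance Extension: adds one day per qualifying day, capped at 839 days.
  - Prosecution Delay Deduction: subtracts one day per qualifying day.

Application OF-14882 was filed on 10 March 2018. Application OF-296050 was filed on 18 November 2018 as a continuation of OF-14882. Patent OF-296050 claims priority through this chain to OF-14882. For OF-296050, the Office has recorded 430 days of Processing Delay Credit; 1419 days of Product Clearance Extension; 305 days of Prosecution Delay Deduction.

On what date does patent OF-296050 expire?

Earliest priority filing: 10 March 2018.
Base term: 10 March 2018 + 24 years → 10 March 2042.
Processing Delay Credit: +430 days → 14 May 2043.
Product Clearance Extension: 1419 days claimed exceeds the 839-day cap, so +839 days → 30 August 2045.
Prosecution Delay Deduction: −305 days → 29 October 2044.

October 29, 2044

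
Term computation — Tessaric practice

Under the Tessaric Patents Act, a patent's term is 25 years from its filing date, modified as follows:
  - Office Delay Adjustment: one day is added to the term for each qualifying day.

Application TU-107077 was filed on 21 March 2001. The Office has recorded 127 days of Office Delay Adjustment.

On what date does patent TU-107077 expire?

Base term: filing date + 25 years → 21 March 2026.
Office Delay Adjustment: +127 days → 26 July 2026.

July 26, 2026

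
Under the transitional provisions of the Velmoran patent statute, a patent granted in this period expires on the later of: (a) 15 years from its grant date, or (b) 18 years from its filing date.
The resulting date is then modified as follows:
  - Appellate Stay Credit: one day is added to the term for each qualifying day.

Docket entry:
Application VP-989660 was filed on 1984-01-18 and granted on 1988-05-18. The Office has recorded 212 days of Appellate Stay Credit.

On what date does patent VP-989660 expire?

December 16, 2003

(a) grant + 15 years → 18 May 2003.
(b) filing + 18 years → 18 January 2002.
Later of the two: 18 May 2003.
Appellate Stay Credit: +212 days → 16 December 2003.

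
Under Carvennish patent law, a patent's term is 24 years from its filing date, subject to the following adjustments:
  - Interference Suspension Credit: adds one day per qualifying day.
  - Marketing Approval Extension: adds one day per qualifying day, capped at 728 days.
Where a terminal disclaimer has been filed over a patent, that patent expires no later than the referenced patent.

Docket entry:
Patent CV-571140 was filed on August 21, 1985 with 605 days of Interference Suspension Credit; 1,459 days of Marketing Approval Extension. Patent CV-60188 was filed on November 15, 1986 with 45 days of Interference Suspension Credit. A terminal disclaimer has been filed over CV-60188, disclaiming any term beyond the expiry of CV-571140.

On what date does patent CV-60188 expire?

December 30, 2010

Natural term of CV-60188:
  Base: filing + 24 years → 15 November 2010.
  Interference Suspension Credit: +45 days → 30 December 2010.
Expiry of referenced patent CV-571140:
  Base: filing + 24 years → 21 August 2009.
  Interference Suspension Credit: +605 days → 18 April 2011.
  Marketing Approval Extension: 1459 days claimed exceeds the 728-day cap, so +728 days → 15 April 2013.
Terminal disclaimer: CV-60188 expires on the earlier of 30 December 2010 and 15 April 2013.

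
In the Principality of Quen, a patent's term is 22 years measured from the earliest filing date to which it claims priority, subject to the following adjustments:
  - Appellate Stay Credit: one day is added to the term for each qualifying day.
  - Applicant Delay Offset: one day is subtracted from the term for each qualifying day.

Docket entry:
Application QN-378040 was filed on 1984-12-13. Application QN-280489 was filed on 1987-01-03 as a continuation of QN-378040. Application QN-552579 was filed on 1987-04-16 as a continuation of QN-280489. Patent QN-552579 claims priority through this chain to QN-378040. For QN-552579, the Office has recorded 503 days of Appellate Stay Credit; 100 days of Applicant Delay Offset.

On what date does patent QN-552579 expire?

2008-01-20

Earliest priority filing: 13 December 1984.
Base term: 13 December 1984 + 22 years → 13 December 2006.
Appellate Stay Credit: +503 days → 29 April 2008.
Applicant Delay Offset: −100 days → 20 January 2008.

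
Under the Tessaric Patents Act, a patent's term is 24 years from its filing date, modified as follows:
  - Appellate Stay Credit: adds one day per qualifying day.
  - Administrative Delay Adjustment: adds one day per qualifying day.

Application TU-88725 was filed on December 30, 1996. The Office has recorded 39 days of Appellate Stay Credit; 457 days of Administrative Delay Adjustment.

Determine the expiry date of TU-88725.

Base term: filing date + 24 years → 30 December 2020.
Appellate Stay Credit: +39 days → 7 February 2021.
Administrative Delay Adjustment: +457 days → 10 May 2022.

May 10, 2022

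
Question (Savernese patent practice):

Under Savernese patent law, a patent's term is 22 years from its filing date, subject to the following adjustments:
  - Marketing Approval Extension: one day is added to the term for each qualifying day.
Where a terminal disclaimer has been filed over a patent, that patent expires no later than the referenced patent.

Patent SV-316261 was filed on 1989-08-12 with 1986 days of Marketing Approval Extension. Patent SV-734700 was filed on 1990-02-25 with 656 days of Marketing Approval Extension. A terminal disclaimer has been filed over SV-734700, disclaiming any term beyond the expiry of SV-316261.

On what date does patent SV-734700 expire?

Natural term of SV-734700:
  Base: filing + 22 years → 25 February 2012.
  Marketing Approval Extension: +656 days → 12 December 2013.
Expiry of referenced patent SV-316261:
  Base: filing + 22 years → 12 August 2011.
  Marketing Approval Extension: +1986 days → 18 January 2017.
Terminal disclaimer: SV-734700 expires on the earlier of 12 December 2013 and 18 January 2017.

2013-12-12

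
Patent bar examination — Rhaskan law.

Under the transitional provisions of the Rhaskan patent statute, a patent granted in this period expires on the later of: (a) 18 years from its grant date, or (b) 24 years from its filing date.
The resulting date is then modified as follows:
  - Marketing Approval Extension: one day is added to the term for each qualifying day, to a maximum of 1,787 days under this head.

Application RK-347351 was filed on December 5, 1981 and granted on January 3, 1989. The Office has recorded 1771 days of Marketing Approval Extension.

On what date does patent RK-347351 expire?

2011-11-09

(a) grant + 18 years → 3 January 2007.
(b) filing + 24 years → 5 December 2005.
Later of the two: 3 January 2007.
Marketing Approval Extension: 1771 days (within the 1787-day cap) → +1771 days → 9 November 2011.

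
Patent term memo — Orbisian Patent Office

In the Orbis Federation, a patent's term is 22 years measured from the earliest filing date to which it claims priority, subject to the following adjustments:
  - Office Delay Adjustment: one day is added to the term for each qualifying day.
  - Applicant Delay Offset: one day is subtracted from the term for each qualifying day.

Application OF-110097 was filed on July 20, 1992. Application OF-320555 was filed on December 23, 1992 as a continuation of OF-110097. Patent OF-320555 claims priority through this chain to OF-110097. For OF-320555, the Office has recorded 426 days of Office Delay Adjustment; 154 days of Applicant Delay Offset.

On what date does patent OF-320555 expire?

April 18, 2015

Earliest priority filing: 20 July 1992.
Base term: 20 July 1992 + 22 years → 20 July 2014.
Office Delay Adjustment: +426 days → 19 September 2015.
Applicant Delay Offset: −154 days → 18 April 2015.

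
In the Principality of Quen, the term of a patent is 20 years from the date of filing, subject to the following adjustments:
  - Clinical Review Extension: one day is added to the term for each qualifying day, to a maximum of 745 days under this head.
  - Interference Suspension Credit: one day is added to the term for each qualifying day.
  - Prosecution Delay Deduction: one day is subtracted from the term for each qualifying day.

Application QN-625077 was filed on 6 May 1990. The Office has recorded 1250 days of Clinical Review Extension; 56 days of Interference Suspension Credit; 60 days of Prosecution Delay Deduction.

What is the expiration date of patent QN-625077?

Base term: filing date + 20 years → 6 May 2010.
Clinical Review Extension: 1250 days claimed exceeds the 745-day cap, so +745 days → 20 May 2012.
Interference Suspension Credit: +56 days → 15 July 2012.
Prosecution Delay Deduction: −60 days → 16 May 2012.

2012-05-16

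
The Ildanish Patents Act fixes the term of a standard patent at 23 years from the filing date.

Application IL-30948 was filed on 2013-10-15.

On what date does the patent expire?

October 15, 2036

Filing date + 23 years → 15 October 2036.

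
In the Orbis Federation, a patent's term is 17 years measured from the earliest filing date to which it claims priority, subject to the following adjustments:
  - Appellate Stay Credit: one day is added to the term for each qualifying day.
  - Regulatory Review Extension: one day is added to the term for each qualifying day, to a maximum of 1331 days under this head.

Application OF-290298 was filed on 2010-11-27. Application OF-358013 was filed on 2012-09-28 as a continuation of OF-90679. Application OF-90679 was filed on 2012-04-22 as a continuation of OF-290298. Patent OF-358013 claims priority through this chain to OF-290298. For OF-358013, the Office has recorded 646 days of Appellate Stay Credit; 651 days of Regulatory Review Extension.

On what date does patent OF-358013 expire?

Earliest priority filing: 27 November 2010.
Base term: 27 November 2010 + 17 years → 27 November 2027.
Appellate Stay Credit: +646 days → 3 September 2029.
Regulatory Review Extension: 651 days (within the 1331-day cap) → +651 days → 16 June 2031.

2031-06-16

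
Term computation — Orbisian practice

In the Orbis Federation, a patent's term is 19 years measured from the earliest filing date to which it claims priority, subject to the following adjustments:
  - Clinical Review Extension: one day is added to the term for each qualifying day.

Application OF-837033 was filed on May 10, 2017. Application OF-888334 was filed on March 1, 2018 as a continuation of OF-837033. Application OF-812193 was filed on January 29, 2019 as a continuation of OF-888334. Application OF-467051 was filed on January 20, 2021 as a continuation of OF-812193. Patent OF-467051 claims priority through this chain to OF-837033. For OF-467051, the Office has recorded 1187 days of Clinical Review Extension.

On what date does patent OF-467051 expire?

Earliest priority filing: 10 May 2017.
Base term: 10 May 2017 + 19 years → 10 May 2036.
Clinical Review Extension: +1187 days → 10 August 2039.

August 10, 2039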